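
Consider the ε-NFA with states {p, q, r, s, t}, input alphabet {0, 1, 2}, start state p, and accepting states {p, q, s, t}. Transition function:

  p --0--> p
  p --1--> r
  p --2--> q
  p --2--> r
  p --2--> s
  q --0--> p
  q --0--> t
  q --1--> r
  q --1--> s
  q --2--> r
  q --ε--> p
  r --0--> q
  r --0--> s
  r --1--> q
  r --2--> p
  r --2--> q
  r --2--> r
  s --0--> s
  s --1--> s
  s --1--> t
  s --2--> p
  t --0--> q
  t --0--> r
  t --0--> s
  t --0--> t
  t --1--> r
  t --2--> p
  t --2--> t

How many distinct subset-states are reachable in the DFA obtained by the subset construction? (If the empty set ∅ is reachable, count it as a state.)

13

Start state of the DFA: {p} (ε-closure of the NFA start).
{p} --0--> {p}  [seen]
{p} --1--> {r}  [new]
{p} --2--> {p, q, r, s}  [new]
{r} --0--> {p, q, s}  [new]
{r} --1--> {p, q}  [new]
{r} --2--> {p, q, r}  [new]
{p, q, r, s} --0--> {p, q, s, t}  [new]
{p, q, r, s} --1--> {p, q, r, s, t}  [new]
{p, q, r, s} --2--> {p, q, r, s}  [seen]
{p, q, s} --0--> {p, s, t}  [new]
{p, q, s} --1--> {r, s, t}  [new]
{p, q, s} --2--> {p, q, r, s}  [seen]
{p, q} --0--> {p, t}  [new]
{p, q} --1--> {r, s}  [new]
{p, q} --2--> {p, q, r, s}  [seen]
{p, q, r} --0--> {p, q, s, t}  [seen]
{p, q, r} --1--> {p, q, r, s}  [seen]
{p, q, r} --2--> {p, q, r, s}  [seen]
{p, q, s, t} --0--> {p, q, r, s, t}  [seen]
{p, q, s, t} --1--> {r, s, t}  [seen]
{p, q, s, t} --2--> {p, q, r, s, t}  [seen]
{p, q, r, s, t} --0--> {p, q, r, s, t}  [seen]
{p, q, r, s, t} --1--> {p, q, r, s, t}  [seen]
{p, q, r, s, t} --2--> {p, q, r, s, t}  [seen]
{p, s, t} --0--> {p, q, r, s, t}  [seen]
{p, s, t} --1--> {r, s, t}  [seen]
{p, s, t} --2--> {p, q, r, s, t}  [seen]
{r, s, t} --0--> {p, q, r, s, t}  [seen]
{r, s, t} --1--> {p, q, r, s, t}  [seen]
{r, s, t} --2--> {p, q, r, t}  [new]
{p, t} --0--> {p, q, r, s, t}  [seen]
{p, t} --1--> {r}  [seen]
{p, t} --2--> {p, q, r, s, t}  [seen]
{r, s} --0--> {p, q, s}  [seen]
{r, s} --1--> {p, q, s, t}  [seen]
{r, s} --2--> {p, q, r}  [seen]
{p, q, r, t} --0--> {p, q, r, s, t}  [seen]
{p, q, r, t} --1--> {p, q, r, s}  [seen]
{p, q, r, t} --2--> {p, q, r, s, t}  [seen]
Reachable DFA states: {p}, {r}, {p, q, r, s}, {p, q, s}, {p, q}, {p, q, r}, {p, q, s, t}, {p, q, r, s, t}, {p, s, t}, {r, s, t}, {p, t}, {r, s}, {p, q, r, t}.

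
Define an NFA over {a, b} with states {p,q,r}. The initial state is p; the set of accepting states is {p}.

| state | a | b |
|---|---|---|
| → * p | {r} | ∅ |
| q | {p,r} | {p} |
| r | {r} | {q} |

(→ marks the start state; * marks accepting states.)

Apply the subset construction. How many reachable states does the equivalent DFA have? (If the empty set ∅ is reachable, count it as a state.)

Start state of the DFA: {p}.
{p} --a--> {r}  [new]
{p} --b--> ∅  [new]
{r} --a--> {r}  [seen]
{r} --b--> {q}  [new]
∅ --a--> ∅  [seen]
∅ --b--> ∅  [seen]
{q} --a--> {p,r}  [new]
{q} --b--> {p}  [seen]
{p,r} --a--> {r}  [seen]
{p,r} --b--> {q}  [seen]
Reachable DFA states: {p}, {r}, ∅, {q}, {p,r}.

5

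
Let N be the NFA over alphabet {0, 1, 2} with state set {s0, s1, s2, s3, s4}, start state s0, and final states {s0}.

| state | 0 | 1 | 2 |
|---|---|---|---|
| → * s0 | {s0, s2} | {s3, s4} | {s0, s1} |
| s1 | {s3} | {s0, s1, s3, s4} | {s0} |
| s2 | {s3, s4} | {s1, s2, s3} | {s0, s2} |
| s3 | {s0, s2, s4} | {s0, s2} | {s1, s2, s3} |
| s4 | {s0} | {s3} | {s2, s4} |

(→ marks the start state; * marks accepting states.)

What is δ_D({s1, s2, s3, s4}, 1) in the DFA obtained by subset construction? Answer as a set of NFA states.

{s0, s1, s2, s3, s4}

δ(s1,1) = {s0, s1, s3, s4}; δ(s2,1) = {s1, s2, s3}; δ(s3,1) = {s0, s2}; δ(s4,1) = {s3}.
Union: {s0, s1, s2, s3, s4}.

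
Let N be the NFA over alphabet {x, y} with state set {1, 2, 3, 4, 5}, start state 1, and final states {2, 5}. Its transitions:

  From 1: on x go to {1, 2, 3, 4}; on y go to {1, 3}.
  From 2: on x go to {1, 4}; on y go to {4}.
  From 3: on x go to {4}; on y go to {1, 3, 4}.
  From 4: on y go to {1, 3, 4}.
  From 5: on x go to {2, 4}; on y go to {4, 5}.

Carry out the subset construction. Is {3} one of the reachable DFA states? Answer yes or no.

Start state of the DFA: {1}.
{1} --x--> {1, 2, 3, 4}  [new]
{1} --y--> {1, 3}  [new]
{1, 2, 3, 4} --x--> {1, 2, 3, 4}  [seen]
{1, 2, 3, 4} --y--> {1, 3, 4}  [new]
{1, 3} --x--> {1, 2, 3, 4}  [seen]
{1, 3} --y--> {1, 3, 4}  [seen]
{1, 3, 4} --x--> {1, 2, 3, 4}  [seen]
{1, 3, 4} --y--> {1, 3, 4}  [seen]
Reachable DFA states: {1}, {1, 2, 3, 4}, {1, 3}, {1, 3, 4}.
{3} is not among them.

no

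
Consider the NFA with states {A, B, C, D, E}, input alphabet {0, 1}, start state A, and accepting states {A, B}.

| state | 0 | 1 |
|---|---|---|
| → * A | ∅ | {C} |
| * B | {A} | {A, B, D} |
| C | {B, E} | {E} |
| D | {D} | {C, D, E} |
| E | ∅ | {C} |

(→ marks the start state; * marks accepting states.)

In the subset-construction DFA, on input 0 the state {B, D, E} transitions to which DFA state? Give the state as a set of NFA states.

{A, D}

δ(B,0) = {A}; δ(D,0) = {D}; δ(E,0) = ∅.
Union: {A, D}.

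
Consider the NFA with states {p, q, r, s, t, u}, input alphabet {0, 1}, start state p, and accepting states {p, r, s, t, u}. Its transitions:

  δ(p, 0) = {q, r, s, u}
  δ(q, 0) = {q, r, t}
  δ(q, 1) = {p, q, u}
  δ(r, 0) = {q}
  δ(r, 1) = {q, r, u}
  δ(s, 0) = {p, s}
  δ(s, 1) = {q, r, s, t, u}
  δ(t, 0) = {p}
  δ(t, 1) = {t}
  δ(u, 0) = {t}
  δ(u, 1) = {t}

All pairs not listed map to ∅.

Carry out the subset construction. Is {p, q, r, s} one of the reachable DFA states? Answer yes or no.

Start state of the DFA: {p}.
{p} --0--> {q, r, s, u}  [new]
{p} --1--> ∅  [new]
{q, r, s, u} --0--> {p, q, r, s, t}  [new]
{q, r, s, u} --1--> {p, q, r, s, t, u}  [new]
∅ --0--> ∅  [seen]
∅ --1--> ∅  [seen]
{p, q, r, s, t} --0--> {p, q, r, s, t, u}  [seen]
{p, q, r, s, t} --1--> {p, q, r, s, t, u}  [seen]
{p, q, r, s, t, u} --0--> {p, q, r, s, t, u}  [seen]
{p, q, r, s, t, u} --1--> {p, q, r, s, t, u}  [seen]
Reachable DFA states: {p}, {q, r, s, u}, ∅, {p, q, r, s, t}, {p, q, r, s, t, u}.
{p, q, r, s} is not among them.

no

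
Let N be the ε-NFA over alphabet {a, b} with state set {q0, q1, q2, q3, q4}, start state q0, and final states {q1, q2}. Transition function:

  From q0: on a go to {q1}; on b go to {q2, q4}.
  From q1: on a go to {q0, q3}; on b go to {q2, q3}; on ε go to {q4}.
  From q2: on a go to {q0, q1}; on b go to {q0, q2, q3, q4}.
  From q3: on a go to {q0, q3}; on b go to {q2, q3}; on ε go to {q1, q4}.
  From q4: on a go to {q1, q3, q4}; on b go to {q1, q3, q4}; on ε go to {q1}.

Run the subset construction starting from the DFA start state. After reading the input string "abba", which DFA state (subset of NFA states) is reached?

Start: {q0}.
δ(q0,a) = {q1}.
Union: {q1}.
ε-closure gives {q1, q4}.
After a: {q1, q4}.
δ(q1,b) = {q2, q3}; δ(q4,b) = {q1, q3, q4}.
Union: {q1, q2, q3, q4}.
After b: {q1, q2, q3, q4}.
δ(q1,b) = {q2, q3}; δ(q2,b) = {q0, q2, q3, q4}; δ(q3,b) = {q2, q3}; δ(q4,b) = {q1, q3, q4}.
Union: {q0, q1, q2, q3, q4}.
After b: {q0, q1, q2, q3, q4}.
δ(q0,a) = {q1}; δ(q1,a) = {q0, q3}; δ(q2,a) = {q0, q1}; δ(q3,a) = {q0, q3}; δ(q4,a) = {q1, q3, q4}.
Union: {q0, q1, q3, q4}.
After a: {q0, q1, q3, q4}.

{q0, q1, q3, q4}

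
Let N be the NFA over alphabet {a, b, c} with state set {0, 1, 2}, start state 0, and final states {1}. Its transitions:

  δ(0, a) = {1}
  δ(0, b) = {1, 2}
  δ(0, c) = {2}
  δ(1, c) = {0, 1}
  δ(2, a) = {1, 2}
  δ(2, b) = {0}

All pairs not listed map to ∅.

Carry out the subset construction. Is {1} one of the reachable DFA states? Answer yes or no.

yes

Start state of the DFA: {0}.
{0} --a--> {1}  [new]
{0} --b--> {1, 2}  [new]
{0} --c--> {2}  [new]
{1} --a--> ∅  [new]
{1} --b--> ∅  [seen]
{1} --c--> {0, 1}  [new]
{1, 2} --a--> {1, 2}  [seen]
{1, 2} --b--> {0}  [seen]
{1, 2} --c--> {0, 1}  [seen]
{2} --a--> {1, 2}  [seen]
{2} --b--> {0}  [seen]
{2} --c--> ∅  [seen]
∅ --a--> ∅  [seen]
∅ --b--> ∅  [seen]
∅ --c--> ∅  [seen]
{0, 1} --a--> {1}  [seen]
{0, 1} --b--> {1, 2}  [seen]
{0, 1} --c--> {0, 1, 2}  [new]
{0, 1, 2} --a--> {1, 2}  [seen]
{0, 1, 2} --b--> {0, 1, 2}  [seen]
{0, 1, 2} --c--> {0, 1, 2}  [seen]
Reachable DFA states: {0}, {1}, {1, 2}, {2}, ∅, {0, 1}, {0, 1, 2}.
{1} is among them.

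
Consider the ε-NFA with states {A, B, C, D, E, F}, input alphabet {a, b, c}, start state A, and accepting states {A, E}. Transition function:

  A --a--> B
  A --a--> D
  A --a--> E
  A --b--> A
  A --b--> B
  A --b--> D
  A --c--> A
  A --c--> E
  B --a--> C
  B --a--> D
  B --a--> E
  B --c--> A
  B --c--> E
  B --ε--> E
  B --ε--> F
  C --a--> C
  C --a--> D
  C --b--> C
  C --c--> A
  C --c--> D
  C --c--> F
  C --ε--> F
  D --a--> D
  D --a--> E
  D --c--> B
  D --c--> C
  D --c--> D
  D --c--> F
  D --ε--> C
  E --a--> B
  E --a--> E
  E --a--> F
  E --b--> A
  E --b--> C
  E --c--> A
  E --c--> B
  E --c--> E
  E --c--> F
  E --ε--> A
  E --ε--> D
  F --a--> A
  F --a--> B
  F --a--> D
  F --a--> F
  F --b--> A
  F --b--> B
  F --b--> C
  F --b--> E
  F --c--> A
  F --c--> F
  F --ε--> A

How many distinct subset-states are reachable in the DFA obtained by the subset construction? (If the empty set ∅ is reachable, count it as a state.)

Start state of the DFA: {A} (ε-closure of the NFA start).
{A} --a--> {A, B, C, D, E, F}  [new]
{A} --b--> {A, B, C, D, E, F}  [seen]
{A} --c--> {A, C, D, E, F}  [new]
{A, B, C, D, E, F} --a--> {A, B, C, D, E, F}  [seen]
{A, B, C, D, E, F} --b--> {A, B, C, D, E, F}  [seen]
{A, B, C, D, E, F} --c--> {A, B, C, D, E, F}  [seen]
{A, C, D, E, F} --a--> {A, B, C, D, E, F}  [seen]
{A, C, D, E, F} --b--> {A, B, C, D, E, F}  [seen]
{A, C, D, E, F} --c--> {A, B, C, D, E, F}  [seen]
Reachable DFA states: {A}, {A, B, C, D, E, F}, {A, C, D, E, F}.

3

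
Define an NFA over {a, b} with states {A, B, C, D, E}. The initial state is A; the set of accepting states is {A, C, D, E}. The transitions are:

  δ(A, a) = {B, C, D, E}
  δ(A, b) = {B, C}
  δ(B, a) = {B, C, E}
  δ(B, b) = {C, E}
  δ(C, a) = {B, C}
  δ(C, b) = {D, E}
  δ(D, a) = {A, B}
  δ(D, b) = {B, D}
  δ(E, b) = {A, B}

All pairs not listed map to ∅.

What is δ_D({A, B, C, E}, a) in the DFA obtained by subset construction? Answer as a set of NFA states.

δ(A,a) = {B, C, D, E}; δ(B,a) = {B, C, E}; δ(C,a) = {B, C}; δ(E,a) = ∅.
Union: {B, C, D, E}.

{B, C, D, E}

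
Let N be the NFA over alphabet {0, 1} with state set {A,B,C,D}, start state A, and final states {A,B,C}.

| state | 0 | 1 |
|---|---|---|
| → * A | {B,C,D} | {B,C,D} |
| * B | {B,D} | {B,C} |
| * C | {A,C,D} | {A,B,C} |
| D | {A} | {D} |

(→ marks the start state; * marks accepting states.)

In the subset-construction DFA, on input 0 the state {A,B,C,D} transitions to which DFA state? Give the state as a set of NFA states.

δ(A,0) = {B,C,D}; δ(B,0) = {B,D}; δ(C,0) = {A,C,D}; δ(D,0) = {A}.
Union: {A,B,C,D}.

{A,B,C,D}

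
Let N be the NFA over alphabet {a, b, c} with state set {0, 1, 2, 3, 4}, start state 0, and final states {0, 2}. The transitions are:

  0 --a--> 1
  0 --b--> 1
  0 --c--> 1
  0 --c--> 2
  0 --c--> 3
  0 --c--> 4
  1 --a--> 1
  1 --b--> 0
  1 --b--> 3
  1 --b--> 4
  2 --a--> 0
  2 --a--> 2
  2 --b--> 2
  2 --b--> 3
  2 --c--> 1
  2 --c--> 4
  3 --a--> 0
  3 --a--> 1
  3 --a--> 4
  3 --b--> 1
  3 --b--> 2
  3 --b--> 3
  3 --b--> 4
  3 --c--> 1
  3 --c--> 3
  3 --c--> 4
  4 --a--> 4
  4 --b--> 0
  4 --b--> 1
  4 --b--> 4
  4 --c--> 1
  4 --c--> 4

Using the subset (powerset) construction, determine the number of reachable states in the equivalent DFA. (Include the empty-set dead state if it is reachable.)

11

Start state of the DFA: {0}.
{0} --a--> {1}  [new]
{0} --b--> {1}  [seen]
{0} --c--> {1, 2, 3, 4}  [new]
{1} --a--> {1}  [seen]
{1} --b--> {0, 3, 4}  [new]
{1} --c--> ∅  [new]
{1, 2, 3, 4} --a--> {0, 1, 2, 4}  [new]
{1, 2, 3, 4} --b--> {0, 1, 2, 3, 4}  [new]
{1, 2, 3, 4} --c--> {1, 3, 4}  [new]
{0, 3, 4} --a--> {0, 1, 4}  [new]
{0, 3, 4} --b--> {0, 1, 2, 3, 4}  [seen]
{0, 3, 4} --c--> {1, 2, 3, 4}  [seen]
∅ --a--> ∅  [seen]
∅ --b--> ∅  [seen]
∅ --c--> ∅  [seen]
{0, 1, 2, 4} --a--> {0, 1, 2, 4}  [seen]
{0, 1, 2, 4} --b--> {0, 1, 2, 3, 4}  [seen]
{0, 1, 2, 4} --c--> {1, 2, 3, 4}  [seen]
{0, 1, 2, 3, 4} --a--> {0, 1, 2, 4}  [seen]
{0, 1, 2, 3, 4} --b--> {0, 1, 2, 3, 4}  [seen]
{0, 1, 2, 3, 4} --c--> {1, 2, 3, 4}  [seen]
{1, 3, 4} --a--> {0, 1, 4}  [seen]
{1, 3, 4} --b--> {0, 1, 2, 3, 4}  [seen]
{1, 3, 4} --c--> {1, 3, 4}  [seen]
{0, 1, 4} --a--> {1, 4}  [new]
{0, 1, 4} --b--> {0, 1, 3, 4}  [new]
{0, 1, 4} --c--> {1, 2, 3, 4}  [seen]
{1, 4} --a--> {1, 4}  [seen]
{1, 4} --b--> {0, 1, 3, 4}  [seen]
{1, 4} --c--> {1, 4}  [seen]
{0, 1, 3, 4} --a--> {0, 1, 4}  [seen]
{0, 1, 3, 4} --b--> {0, 1, 2, 3, 4}  [seen]
{0, 1, 3, 4} --c--> {1, 2, 3, 4}  [seen]
Reachable DFA states: {0}, {1}, {1, 2, 3, 4}, {0, 3, 4}, ∅, {0, 1, 2, 4}, {0, 1, 2, 3, 4}, {1, 3, 4}, {0, 1, 4}, {1, 4}, {0, 1, 3, 4}.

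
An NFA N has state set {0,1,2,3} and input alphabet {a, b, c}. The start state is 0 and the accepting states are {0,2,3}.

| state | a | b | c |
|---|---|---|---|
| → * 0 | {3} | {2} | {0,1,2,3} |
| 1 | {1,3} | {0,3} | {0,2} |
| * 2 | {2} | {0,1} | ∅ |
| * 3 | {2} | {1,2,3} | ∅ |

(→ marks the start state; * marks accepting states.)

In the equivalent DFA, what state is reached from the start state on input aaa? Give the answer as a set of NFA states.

{2}

Start: {0}.
δ(0,a) = {3}.
Union: {3}.
After a: {3}.
δ(3,a) = {2}.
Union: {2}.
After a: {2}.
δ(2,a) = {2}.
Union: {2}.
After a: {2}.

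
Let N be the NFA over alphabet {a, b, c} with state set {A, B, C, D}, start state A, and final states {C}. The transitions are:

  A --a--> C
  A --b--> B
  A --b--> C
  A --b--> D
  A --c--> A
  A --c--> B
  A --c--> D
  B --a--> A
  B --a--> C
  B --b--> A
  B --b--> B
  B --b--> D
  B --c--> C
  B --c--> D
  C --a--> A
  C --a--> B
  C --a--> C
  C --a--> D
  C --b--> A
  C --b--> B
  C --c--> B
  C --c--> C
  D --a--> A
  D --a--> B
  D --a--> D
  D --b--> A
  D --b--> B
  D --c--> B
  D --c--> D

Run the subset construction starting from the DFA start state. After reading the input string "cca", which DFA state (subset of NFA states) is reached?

{A, B, C, D}

Start: {A}.
δ(A,c) = {A, B, D}.
Union: {A, B, D}.
After c: {A, B, D}.
δ(A,c) = {A, B, D}; δ(B,c) = {C, D}; δ(D,c) = {B, D}.
Union: {A, B, C, D}.
After c: {A, B, C, D}.
δ(A,a) = {C}; δ(B,a) = {A, C}; δ(C,a) = {A, B, C, D}; δ(D,a) = {A, B, D}.
Union: {A, B, C, D}.
After a: {A, B, C, D}.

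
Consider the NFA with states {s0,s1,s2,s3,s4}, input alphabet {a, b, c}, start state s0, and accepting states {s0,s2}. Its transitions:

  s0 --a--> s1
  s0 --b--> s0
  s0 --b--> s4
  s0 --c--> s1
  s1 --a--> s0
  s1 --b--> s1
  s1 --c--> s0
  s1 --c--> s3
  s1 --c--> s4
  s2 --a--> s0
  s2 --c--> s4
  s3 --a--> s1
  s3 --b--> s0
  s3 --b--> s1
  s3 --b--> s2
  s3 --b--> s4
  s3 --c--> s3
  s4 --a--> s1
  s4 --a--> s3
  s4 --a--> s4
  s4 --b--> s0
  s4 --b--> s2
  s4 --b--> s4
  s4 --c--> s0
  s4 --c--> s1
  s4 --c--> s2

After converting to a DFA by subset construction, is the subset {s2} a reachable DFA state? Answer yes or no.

Start state of the DFA: {s0}.
{s0} --a--> {s1}  [new]
{s0} --b--> {s0,s4}  [new]
{s0} --c--> {s1}  [seen]
{s1} --a--> {s0}  [seen]
{s1} --b--> {s1}  [seen]
{s1} --c--> {s0,s3,s4}  [new]
{s0,s4} --a--> {s1,s3,s4}  [new]
{s0,s4} --b--> {s0,s2,s4}  [new]
{s0,s4} --c--> {s0,s1,s2}  [new]
{s0,s3,s4} --a--> {s1,s3,s4}  [seen]
{s0,s3,s4} --b--> {s0,s1,s2,s4}  [new]
{s0,s3,s4} --c--> {s0,s1,s2,s3}  [new]
{s1,s3,s4} --a--> {s0,s1,s3,s4}  [new]
{s1,s3,s4} --b--> {s0,s1,s2,s4}  [seen]
{s1,s3,s4} --c--> {s0,s1,s2,s3,s4}  [new]
{s0,s2,s4} --a--> {s0,s1,s3,s4}  [seen]
{s0,s2,s4} --b--> {s0,s2,s4}  [seen]
{s0,s2,s4} --c--> {s0,s1,s2,s4}  [seen]
{s0,s1,s2} --a--> {s0,s1}  [new]
{s0,s1,s2} --b--> {s0,s1,s4}  [new]
{s0,s1,s2} --c--> {s0,s1,s3,s4}  [seen]
{s0,s1,s2,s4} --a--> {s0,s1,s3,s4}  [seen]
{s0,s1,s2,s4} --b--> {s0,s1,s2,s4}  [seen]
{s0,s1,s2,s4} --c--> {s0,s1,s2,s3,s4}  [seen]
{s0,s1,s2,s3} --a--> {s0,s1}  [seen]
{s0,s1,s2,s3} --b--> {s0,s1,s2,s4}  [seen]
{s0,s1,s2,s3} --c--> {s0,s1,s3,s4}  [seen]
{s0,s1,s3,s4} --a--> {s0,s1,s3,s4}  [seen]
{s0,s1,s3,s4} --b--> {s0,s1,s2,s4}  [seen]
{s0,s1,s3,s4} --c--> {s0,s1,s2,s3,s4}  [seen]
{s0,s1,s2,s3,s4} --a--> {s0,s1,s3,s4}  [seen]
{s0,s1,s2,s3,s4} --b--> {s0,s1,s2,s4}  [seen]
{s0,s1,s2,s3,s4} --c--> {s0,s1,s2,s3,s4}  [seen]
{s0,s1} --a--> {s0,s1}  [seen]
{s0,s1} --b--> {s0,s1,s4}  [seen]
{s0,s1} --c--> {s0,s1,s3,s4}  [seen]
{s0,s1,s4} --a--> {s0,s1,s3,s4}  [seen]
{s0,s1,s4} --b--> {s0,s1,s2,s4}  [seen]
{s0,s1,s4} --c--> {s0,s1,s2,s3,s4}  [seen]
Reachable DFA states: {s0}, {s1}, {s0,s4}, {s0,s3,s4}, {s1,s3,s4}, {s0,s2,s4}, {s0,s1,s2}, {s0,s1,s2,s4}, {s0,s1,s2,s3}, {s0,s1,s3,s4}, {s0,s1,s2,s3,s4}, {s0,s1}, {s0,s1,s4}.
{s2} is not among them.

no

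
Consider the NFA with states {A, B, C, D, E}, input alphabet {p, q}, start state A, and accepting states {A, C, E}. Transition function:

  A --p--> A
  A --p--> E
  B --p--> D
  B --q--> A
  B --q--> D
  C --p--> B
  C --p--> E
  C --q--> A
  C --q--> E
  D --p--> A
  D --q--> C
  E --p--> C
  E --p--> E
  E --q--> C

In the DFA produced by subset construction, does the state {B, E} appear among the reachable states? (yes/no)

yes

Start state of the DFA: {A}.
{A} --p--> {A, E}  [new]
{A} --q--> ∅  [new]
{A, E} --p--> {A, C, E}  [new]
{A, E} --q--> {C}  [new]
∅ --p--> ∅  [seen]
∅ --q--> ∅  [seen]
{A, C, E} --p--> {A, B, C, E}  [new]
{A, C, E} --q--> {A, C, E}  [seen]
{C} --p--> {B, E}  [new]
{C} --q--> {A, E}  [seen]
{A, B, C, E} --p--> {A, B, C, D, E}  [new]
{A, B, C, E} --q--> {A, C, D, E}  [new]
{B, E} --p--> {C, D, E}  [new]
{B, E} --q--> {A, C, D}  [new]
{A, B, C, D, E} --p--> {A, B, C, D, E}  [seen]
{A, B, C, D, E} --q--> {A, C, D, E}  [seen]
{A, C, D, E} --p--> {A, B, C, E}  [seen]
{A, C, D, E} --q--> {A, C, E}  [seen]
{C, D, E} --p--> {A, B, C, E}  [seen]
{C, D, E} --q--> {A, C, E}  [seen]
{A, C, D} --p--> {A, B, E}  [new]
{A, C, D} --q--> {A, C, E}  [seen]
{A, B, E} --p--> {A, C, D, E}  [seen]
{A, B, E} --q--> {A, C, D}  [seen]
Reachable DFA states: {A}, {A, E}, ∅, {A, C, E}, {C}, {A, B, C, E}, {B, E}, {A, B, C, D, E}, {A, C, D, E}, {C, D, E}, {A, C, D}, {A, B, E}.
{B, E} is among them.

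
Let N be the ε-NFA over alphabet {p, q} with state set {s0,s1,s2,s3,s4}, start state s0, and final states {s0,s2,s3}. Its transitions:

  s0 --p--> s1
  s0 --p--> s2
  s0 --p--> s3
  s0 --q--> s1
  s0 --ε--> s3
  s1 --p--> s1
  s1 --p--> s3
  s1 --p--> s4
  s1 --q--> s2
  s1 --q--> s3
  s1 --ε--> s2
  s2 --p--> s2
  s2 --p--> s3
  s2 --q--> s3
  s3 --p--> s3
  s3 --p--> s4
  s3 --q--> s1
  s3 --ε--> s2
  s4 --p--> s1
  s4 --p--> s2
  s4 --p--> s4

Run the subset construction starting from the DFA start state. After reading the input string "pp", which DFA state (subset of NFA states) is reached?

{s1,s2,s3,s4}

Start: {s0,s2,s3}.
δ(s0,p) = {s1,s2,s3}; δ(s2,p) = {s2,s3}; δ(s3,p) = {s3,s4}.
Union: {s1,s2,s3,s4}.
After p: {s1,s2,s3,s4}.
δ(s1,p) = {s1,s3,s4}; δ(s2,p) = {s2,s3}; δ(s3,p) = {s3,s4}; δ(s4,p) = {s1,s2,s4}.
Union: {s1,s2,s3,s4}.
After p: {s1,s2,s3,s4}.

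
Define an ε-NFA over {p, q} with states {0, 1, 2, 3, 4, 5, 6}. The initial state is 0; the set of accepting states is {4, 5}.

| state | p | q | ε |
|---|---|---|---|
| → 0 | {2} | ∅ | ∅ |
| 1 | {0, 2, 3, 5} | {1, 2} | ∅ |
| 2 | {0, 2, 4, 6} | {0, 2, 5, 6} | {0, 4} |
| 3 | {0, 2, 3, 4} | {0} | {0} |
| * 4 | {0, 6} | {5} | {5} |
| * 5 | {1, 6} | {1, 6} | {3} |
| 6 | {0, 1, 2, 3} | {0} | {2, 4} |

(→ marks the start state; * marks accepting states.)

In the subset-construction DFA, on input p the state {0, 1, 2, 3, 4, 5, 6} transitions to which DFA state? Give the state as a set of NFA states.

{0, 1, 2, 3, 4, 5, 6}

δ(0,p) = {2}; δ(1,p) = {0, 2, 3, 5}; δ(2,p) = {0, 2, 4, 6}; δ(3,p) = {0, 2, 3, 4}; δ(4,p) = {0, 6}; δ(5,p) = {1, 6}; δ(6,p) = {0, 1, 2, 3}.
Union: {0, 1, 2, 3, 4, 5, 6}.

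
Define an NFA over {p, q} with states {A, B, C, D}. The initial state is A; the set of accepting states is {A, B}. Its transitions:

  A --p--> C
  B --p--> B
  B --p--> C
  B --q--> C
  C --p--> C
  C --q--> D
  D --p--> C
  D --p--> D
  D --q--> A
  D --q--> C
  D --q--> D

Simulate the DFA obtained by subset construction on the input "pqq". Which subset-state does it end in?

Start: {A}.
δ(A,p) = {C}.
Union: {C}.
After p: {C}.
δ(C,q) = {D}.
Union: {D}.
After q: {D}.
δ(D,q) = {A, C, D}.
Union: {A, C, D}.
After q: {A, C, D}.

{A, C, D}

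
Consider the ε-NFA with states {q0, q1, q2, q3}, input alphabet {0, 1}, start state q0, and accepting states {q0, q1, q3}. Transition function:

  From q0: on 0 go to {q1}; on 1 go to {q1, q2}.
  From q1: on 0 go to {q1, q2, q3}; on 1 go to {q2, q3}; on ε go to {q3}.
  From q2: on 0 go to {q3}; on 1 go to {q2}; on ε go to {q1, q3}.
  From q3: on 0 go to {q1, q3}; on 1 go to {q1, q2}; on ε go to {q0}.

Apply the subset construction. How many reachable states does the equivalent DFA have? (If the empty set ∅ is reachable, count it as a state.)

3

Start state of the DFA: {q0} (ε-closure of the NFA start).
{q0} --0--> {q0, q1, q3}  [new]
{q0} --1--> {q0, q1, q2, q3}  [new]
{q0, q1, q3} --0--> {q0, q1, q2, q3}  [seen]
{q0, q1, q3} --1--> {q0, q1, q2, q3}  [seen]
{q0, q1, q2, q3} --0--> {q0, q1, q2, q3}  [seen]
{q0, q1, q2, q3} --1--> {q0, q1, q2, q3}  [seen]
Reachable DFA states: {q0}, {q0, q1, q3}, {q0, q1, q2, q3}.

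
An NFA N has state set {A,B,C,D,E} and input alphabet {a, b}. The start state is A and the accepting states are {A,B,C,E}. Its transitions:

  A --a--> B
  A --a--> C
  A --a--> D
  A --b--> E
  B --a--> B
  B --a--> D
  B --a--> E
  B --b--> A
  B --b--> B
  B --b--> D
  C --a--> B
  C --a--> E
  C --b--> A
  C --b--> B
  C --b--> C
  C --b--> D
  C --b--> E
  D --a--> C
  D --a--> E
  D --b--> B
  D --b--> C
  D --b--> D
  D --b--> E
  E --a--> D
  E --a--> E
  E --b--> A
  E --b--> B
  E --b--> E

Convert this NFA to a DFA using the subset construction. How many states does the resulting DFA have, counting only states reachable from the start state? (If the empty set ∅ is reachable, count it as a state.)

Start state of the DFA: {A}.
{A} --a--> {B,C,D}  [new]
{A} --b--> {E}  [new]
{B,C,D} --a--> {B,C,D,E}  [new]
{B,C,D} --b--> {A,B,C,D,E}  [new]
{E} --a--> {D,E}  [new]
{E} --b--> {A,B,E}  [new]
{B,C,D,E} --a--> {B,C,D,E}  [seen]
{B,C,D,E} --b--> {A,B,C,D,E}  [seen]
{A,B,C,D,E} --a--> {B,C,D,E}  [seen]
{A,B,C,D,E} --b--> {A,B,C,D,E}  [seen]
{D,E} --a--> {C,D,E}  [new]
{D,E} --b--> {A,B,C,D,E}  [seen]
{A,B,E} --a--> {B,C,D,E}  [seen]
{A,B,E} --b--> {A,B,D,E}  [new]
{C,D,E} --a--> {B,C,D,E}  [seen]
{C,D,E} --b--> {A,B,C,D,E}  [seen]
{A,B,D,E} --a--> {B,C,D,E}  [seen]
{A,B,D,E} --b--> {A,B,C,D,E}  [seen]
Reachable DFA states: {A}, {B,C,D}, {E}, {B,C,D,E}, {A,B,C,D,E}, {D,E}, {A,B,E}, {C,D,E}, {A,B,D,E}.

9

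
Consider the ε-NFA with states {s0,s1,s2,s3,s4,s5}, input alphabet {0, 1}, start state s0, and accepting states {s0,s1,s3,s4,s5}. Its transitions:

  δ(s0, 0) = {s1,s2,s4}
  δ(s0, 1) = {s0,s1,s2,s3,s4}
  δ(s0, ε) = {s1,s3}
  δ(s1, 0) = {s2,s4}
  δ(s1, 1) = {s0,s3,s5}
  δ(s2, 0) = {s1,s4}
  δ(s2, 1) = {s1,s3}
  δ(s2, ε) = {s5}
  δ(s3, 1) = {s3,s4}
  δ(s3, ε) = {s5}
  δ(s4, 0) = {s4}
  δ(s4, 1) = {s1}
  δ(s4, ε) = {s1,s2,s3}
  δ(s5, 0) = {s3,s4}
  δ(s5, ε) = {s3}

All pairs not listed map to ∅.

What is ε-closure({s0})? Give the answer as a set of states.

{s0,s1,s3,s5}

Begin with {s0}.
s0 →ε {s1,s3}; add s1, s3.
s3 →ε {s5}; add s5.
ε-closure = {s0,s1,s3,s5}.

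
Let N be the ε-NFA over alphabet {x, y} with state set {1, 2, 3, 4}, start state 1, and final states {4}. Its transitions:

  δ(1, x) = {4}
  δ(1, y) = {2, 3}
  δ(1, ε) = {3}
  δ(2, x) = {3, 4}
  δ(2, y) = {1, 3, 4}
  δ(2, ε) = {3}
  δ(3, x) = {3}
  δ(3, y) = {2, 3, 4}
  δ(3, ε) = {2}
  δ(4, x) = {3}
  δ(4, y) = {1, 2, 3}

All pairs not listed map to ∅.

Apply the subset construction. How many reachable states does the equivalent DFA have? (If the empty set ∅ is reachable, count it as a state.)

3

Start state of the DFA: {1, 2, 3} (ε-closure of the NFA start).
{1, 2, 3} --x--> {2, 3, 4}  [new]
{1, 2, 3} --y--> {1, 2, 3, 4}  [new]
{2, 3, 4} --x--> {2, 3, 4}  [seen]
{2, 3, 4} --y--> {1, 2, 3, 4}  [seen]
{1, 2, 3, 4} --x--> {2, 3, 4}  [seen]
{1, 2, 3, 4} --y--> {1, 2, 3, 4}  [seen]
Reachable DFA states: {1, 2, 3}, {2, 3, 4}, {1, 2, 3, 4}.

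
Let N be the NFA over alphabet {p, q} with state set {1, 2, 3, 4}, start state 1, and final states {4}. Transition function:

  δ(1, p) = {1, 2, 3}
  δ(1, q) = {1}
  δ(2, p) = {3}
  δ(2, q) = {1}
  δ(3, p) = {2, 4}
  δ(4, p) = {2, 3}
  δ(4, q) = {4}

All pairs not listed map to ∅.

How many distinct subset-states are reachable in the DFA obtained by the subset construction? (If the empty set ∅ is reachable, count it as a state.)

4

Start state of the DFA: {1}.
{1} --p--> {1, 2, 3}  [new]
{1} --q--> {1}  [seen]
{1, 2, 3} --p--> {1, 2, 3, 4}  [new]
{1, 2, 3} --q--> {1}  [seen]
{1, 2, 3, 4} --p--> {1, 2, 3, 4}  [seen]
{1, 2, 3, 4} --q--> {1, 4}  [new]
{1, 4} --p--> {1, 2, 3}  [seen]
{1, 4} --q--> {1, 4}  [seen]
Reachable DFA states: {1}, {1, 2, 3}, {1, 2, 3, 4}, {1, 4}.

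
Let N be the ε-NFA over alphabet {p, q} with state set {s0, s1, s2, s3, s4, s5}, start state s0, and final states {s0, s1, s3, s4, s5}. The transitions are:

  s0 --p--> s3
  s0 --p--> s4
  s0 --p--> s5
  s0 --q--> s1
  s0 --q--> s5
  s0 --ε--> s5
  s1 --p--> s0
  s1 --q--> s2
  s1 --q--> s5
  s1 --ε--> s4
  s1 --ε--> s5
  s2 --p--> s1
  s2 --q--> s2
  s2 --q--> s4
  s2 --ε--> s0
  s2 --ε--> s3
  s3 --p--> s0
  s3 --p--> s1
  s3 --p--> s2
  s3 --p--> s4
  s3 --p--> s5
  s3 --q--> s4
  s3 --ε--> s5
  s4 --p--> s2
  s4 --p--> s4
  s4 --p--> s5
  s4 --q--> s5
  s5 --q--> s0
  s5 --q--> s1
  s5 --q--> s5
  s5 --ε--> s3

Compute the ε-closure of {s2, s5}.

Begin with {s2, s5}.
s2 →ε {s0, s3}; add s0, s3.
ε-closure = {s0, s2, s3, s5}.

{s0, s2, s3, s5}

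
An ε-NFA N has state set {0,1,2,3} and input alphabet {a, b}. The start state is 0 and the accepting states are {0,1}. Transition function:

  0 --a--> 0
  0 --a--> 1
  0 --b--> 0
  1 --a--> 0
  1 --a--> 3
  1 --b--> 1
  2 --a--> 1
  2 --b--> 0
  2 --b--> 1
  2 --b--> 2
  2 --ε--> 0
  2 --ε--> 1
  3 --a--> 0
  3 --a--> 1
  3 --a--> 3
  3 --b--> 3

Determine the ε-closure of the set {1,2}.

Begin with {1,2}.
2 →ε {0,1}; add 0.
ε-closure = {0,1,2}.

{0,1,2}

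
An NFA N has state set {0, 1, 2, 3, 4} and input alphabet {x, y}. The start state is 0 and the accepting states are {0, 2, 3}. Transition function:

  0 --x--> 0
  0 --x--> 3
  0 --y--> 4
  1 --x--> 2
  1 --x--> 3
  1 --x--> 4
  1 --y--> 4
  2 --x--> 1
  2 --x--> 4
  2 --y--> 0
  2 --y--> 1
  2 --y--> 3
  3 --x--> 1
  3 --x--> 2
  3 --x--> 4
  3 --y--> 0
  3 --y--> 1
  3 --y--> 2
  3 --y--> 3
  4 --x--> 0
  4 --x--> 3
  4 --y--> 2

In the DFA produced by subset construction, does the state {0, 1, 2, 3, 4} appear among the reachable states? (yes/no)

yes

Start state of the DFA: {0}.
{0} --x--> {0, 3}  [new]
{0} --y--> {4}  [new]
{0, 3} --x--> {0, 1, 2, 3, 4}  [new]
{0, 3} --y--> {0, 1, 2, 3, 4}  [seen]
{4} --x--> {0, 3}  [seen]
{4} --y--> {2}  [new]
{0, 1, 2, 3, 4} --x--> {0, 1, 2, 3, 4}  [seen]
{0, 1, 2, 3, 4} --y--> {0, 1, 2, 3, 4}  [seen]
{2} --x--> {1, 4}  [new]
{2} --y--> {0, 1, 3}  [new]
{1, 4} --x--> {0, 2, 3, 4}  [new]
{1, 4} --y--> {2, 4}  [new]
{0, 1, 3} --x--> {0, 1, 2, 3, 4}  [seen]
{0, 1, 3} --y--> {0, 1, 2, 3, 4}  [seen]
{0, 2, 3, 4} --x--> {0, 1, 2, 3, 4}  [seen]
{0, 2, 3, 4} --y--> {0, 1, 2, 3, 4}  [seen]
{2, 4} --x--> {0, 1, 3, 4}  [new]
{2, 4} --y--> {0, 1, 2, 3}  [new]
{0, 1, 3, 4} --x--> {0, 1, 2, 3, 4}  [seen]
{0, 1, 3, 4} --y--> {0, 1, 2, 3, 4}  [seen]
{0, 1, 2, 3} --x--> {0, 1, 2, 3, 4}  [seen]
{0, 1, 2, 3} --y--> {0, 1, 2, 3, 4}  [seen]
Reachable DFA states: {0}, {0, 3}, {4}, {0, 1, 2, 3, 4}, {2}, {1, 4}, {0, 1, 3}, {0, 2, 3, 4}, {2, 4}, {0, 1, 3, 4}, {0, 1, 2, 3}.
{0, 1, 2, 3, 4} is among them.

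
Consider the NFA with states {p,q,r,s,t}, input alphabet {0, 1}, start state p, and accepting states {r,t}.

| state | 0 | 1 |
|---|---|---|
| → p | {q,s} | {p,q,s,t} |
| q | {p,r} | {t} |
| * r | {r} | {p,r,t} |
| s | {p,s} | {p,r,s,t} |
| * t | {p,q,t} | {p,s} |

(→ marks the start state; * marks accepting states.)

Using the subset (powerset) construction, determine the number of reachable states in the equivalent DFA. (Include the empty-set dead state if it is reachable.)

Start state of the DFA: {p}.
{p} --0--> {q,s}  [new]
{p} --1--> {p,q,s,t}  [new]
{q,s} --0--> {p,r,s}  [new]
{q,s} --1--> {p,r,s,t}  [new]
{p,q,s,t} --0--> {p,q,r,s,t}  [new]
{p,q,s,t} --1--> {p,q,r,s,t}  [seen]
{p,r,s} --0--> {p,q,r,s}  [new]
{p,r,s} --1--> {p,q,r,s,t}  [seen]
{p,r,s,t} --0--> {p,q,r,s,t}  [seen]
{p,r,s,t} --1--> {p,q,r,s,t}  [seen]
{p,q,r,s,t} --0--> {p,q,r,s,t}  [seen]
{p,q,r,s,t} --1--> {p,q,r,s,t}  [seen]
{p,q,r,s} --0--> {p,q,r,s}  [seen]
{p,q,r,s} --1--> {p,q,r,s,t}  [seen]
Reachable DFA states: {p}, {q,s}, {p,q,s,t}, {p,r,s}, {p,r,s,t}, {p,q,r,s,t}, {p,q,r,s}.

7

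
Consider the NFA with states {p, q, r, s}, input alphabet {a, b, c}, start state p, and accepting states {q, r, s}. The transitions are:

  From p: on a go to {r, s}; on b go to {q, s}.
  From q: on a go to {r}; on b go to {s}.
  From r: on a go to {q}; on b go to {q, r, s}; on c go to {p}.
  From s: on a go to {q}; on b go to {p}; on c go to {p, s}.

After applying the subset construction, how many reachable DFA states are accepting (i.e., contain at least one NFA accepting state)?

10

Start state of the DFA: {p}.
{p} --a--> {r, s}  [new]
{p} --b--> {q, s}  [new]
{p} --c--> ∅  [new]
{r, s} --a--> {q}  [new]
{r, s} --b--> {p, q, r, s}  [new]
{r, s} --c--> {p, s}  [new]
{q, s} --a--> {q, r}  [new]
{q, s} --b--> {p, s}  [seen]
{q, s} --c--> {p, s}  [seen]
∅ --a--> ∅  [seen]
∅ --b--> ∅  [seen]
∅ --c--> ∅  [seen]
{q} --a--> {r}  [new]
{q} --b--> {s}  [new]
{q} --c--> ∅  [seen]
{p, q, r, s} --a--> {q, r, s}  [new]
{p, q, r, s} --b--> {p, q, r, s}  [seen]
{p, q, r, s} --c--> {p, s}  [seen]
{p, s} --a--> {q, r, s}  [seen]
{p, s} --b--> {p, q, s}  [new]
{p, s} --c--> {p, s}  [seen]
{q, r} --a--> {q, r}  [seen]
{q, r} --b--> {q, r, s}  [seen]
{q, r} --c--> {p}  [seen]
{r} --a--> {q}  [seen]
{r} --b--> {q, r, s}  [seen]
{r} --c--> {p}  [seen]
{s} --a--> {q}  [seen]
{s} --b--> {p}  [seen]
{s} --c--> {p, s}  [seen]
{q, r, s} --a--> {q, r}  [seen]
{q, r, s} --b--> {p, q, r, s}  [seen]
{q, r, s} --c--> {p, s}  [seen]
{p, q, s} --a--> {q, r, s}  [seen]
{p, q, s} --b--> {p, q, s}  [seen]
{p, q, s} --c--> {p, s}  [seen]
Reachable DFA states: {p}, {r, s}, {q, s}, ∅, {q}, {p, q, r, s}, {p, s}, {q, r}, {r}, {s}, {q, r, s}, {p, q, s}.
Accepting DFA states (contain an NFA accepting state): {r, s}, {q, s}, {q}, {p, q, r, s}, {p, s}, {q, r}, {r}, {s}, {q, r, s}, {p, q, s}.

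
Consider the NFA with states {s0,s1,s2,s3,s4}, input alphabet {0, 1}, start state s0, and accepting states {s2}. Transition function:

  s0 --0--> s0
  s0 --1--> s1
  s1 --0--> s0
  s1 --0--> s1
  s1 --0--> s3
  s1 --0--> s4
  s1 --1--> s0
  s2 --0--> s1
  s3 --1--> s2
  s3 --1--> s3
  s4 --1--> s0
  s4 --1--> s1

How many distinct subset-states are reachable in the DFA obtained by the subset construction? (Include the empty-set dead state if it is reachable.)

Start state of the DFA: {s0}.
{s0} --0--> {s0}  [seen]
{s0} --1--> {s1}  [new]
{s1} --0--> {s0,s1,s3,s4}  [new]
{s1} --1--> {s0}  [seen]
{s0,s1,s3,s4} --0--> {s0,s1,s3,s4}  [seen]
{s0,s1,s3,s4} --1--> {s0,s1,s2,s3}  [new]
{s0,s1,s2,s3} --0--> {s0,s1,s3,s4}  [seen]
{s0,s1,s2,s3} --1--> {s0,s1,s2,s3}  [seen]
Reachable DFA states: {s0}, {s1}, {s0,s1,s3,s4}, {s0,s1,s2,s3}.

4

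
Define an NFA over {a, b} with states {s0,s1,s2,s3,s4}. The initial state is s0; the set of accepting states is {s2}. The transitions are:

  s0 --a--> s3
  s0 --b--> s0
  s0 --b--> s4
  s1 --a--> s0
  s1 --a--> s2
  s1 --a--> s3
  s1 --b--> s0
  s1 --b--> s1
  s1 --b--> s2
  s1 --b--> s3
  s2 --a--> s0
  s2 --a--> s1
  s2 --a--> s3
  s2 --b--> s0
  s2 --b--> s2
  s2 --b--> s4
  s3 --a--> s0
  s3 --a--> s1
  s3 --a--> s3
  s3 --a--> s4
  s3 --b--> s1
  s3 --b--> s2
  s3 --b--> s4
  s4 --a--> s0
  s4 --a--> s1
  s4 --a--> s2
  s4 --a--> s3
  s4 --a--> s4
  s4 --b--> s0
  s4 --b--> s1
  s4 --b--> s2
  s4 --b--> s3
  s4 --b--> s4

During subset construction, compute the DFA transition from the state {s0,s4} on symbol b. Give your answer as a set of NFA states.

δ(s0,b) = {s0,s4}; δ(s4,b) = {s0,s1,s2,s3,s4}.
Union: {s0,s1,s2,s3,s4}.

{s0,s1,s2,s3,s4}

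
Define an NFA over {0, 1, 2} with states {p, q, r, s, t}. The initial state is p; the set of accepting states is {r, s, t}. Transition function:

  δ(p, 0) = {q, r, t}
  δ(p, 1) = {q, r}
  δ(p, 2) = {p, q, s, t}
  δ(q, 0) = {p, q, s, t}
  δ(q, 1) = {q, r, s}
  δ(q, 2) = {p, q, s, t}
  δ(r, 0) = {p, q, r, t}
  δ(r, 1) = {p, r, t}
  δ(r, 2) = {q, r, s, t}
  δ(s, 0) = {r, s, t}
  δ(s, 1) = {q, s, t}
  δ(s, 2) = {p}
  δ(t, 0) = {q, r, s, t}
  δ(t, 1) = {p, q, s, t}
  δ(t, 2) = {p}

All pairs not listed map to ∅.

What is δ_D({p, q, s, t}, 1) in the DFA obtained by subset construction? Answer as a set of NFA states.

δ(p,1) = {q, r}; δ(q,1) = {q, r, s}; δ(s,1) = {q, s, t}; δ(t,1) = {p, q, s, t}.
Union: {p, q, r, s, t}.

{p, q, r, s, t}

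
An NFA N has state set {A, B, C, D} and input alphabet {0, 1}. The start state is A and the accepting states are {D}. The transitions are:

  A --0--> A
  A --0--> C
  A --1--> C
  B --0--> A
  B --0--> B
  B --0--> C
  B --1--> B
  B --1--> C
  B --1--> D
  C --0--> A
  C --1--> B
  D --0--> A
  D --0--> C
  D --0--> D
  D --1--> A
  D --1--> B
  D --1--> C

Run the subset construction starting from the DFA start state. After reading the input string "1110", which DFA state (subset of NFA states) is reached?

Start: {A}.
δ(A,1) = {C}.
Union: {C}.
After 1: {C}.
δ(C,1) = {B}.
Union: {B}.
After 1: {B}.
δ(B,1) = {B, C, D}.
Union: {B, C, D}.
After 1: {B, C, D}.
δ(B,0) = {A, B, C}; δ(C,0) = {A}; δ(D,0) = {A, C, D}.
Union: {A, B, C, D}.
After 0: {A, B, C, D}.

{A, B, C, D}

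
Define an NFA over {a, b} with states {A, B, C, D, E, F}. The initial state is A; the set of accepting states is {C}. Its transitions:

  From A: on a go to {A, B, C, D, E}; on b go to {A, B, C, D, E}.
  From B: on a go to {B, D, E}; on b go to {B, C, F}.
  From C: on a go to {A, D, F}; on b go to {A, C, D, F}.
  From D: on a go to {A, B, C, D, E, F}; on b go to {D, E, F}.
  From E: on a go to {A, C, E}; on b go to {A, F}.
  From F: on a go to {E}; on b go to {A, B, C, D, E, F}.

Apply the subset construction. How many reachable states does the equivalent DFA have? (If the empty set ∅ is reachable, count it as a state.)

3

Start state of the DFA: {A}.
{A} --a--> {A, B, C, D, E}  [new]
{A} --b--> {A, B, C, D, E}  [seen]
{A, B, C, D, E} --a--> {A, B, C, D, E, F}  [new]
{A, B, C, D, E} --b--> {A, B, C, D, E, F}  [seen]
{A, B, C, D, E, F} --a--> {A, B, C, D, E, F}  [seen]
{A, B, C, D, E, F} --b--> {A, B, C, D, E, F}  [seen]
Reachable DFA states: {A}, {A, B, C, D, E}, {A, B, C, D, E, F}.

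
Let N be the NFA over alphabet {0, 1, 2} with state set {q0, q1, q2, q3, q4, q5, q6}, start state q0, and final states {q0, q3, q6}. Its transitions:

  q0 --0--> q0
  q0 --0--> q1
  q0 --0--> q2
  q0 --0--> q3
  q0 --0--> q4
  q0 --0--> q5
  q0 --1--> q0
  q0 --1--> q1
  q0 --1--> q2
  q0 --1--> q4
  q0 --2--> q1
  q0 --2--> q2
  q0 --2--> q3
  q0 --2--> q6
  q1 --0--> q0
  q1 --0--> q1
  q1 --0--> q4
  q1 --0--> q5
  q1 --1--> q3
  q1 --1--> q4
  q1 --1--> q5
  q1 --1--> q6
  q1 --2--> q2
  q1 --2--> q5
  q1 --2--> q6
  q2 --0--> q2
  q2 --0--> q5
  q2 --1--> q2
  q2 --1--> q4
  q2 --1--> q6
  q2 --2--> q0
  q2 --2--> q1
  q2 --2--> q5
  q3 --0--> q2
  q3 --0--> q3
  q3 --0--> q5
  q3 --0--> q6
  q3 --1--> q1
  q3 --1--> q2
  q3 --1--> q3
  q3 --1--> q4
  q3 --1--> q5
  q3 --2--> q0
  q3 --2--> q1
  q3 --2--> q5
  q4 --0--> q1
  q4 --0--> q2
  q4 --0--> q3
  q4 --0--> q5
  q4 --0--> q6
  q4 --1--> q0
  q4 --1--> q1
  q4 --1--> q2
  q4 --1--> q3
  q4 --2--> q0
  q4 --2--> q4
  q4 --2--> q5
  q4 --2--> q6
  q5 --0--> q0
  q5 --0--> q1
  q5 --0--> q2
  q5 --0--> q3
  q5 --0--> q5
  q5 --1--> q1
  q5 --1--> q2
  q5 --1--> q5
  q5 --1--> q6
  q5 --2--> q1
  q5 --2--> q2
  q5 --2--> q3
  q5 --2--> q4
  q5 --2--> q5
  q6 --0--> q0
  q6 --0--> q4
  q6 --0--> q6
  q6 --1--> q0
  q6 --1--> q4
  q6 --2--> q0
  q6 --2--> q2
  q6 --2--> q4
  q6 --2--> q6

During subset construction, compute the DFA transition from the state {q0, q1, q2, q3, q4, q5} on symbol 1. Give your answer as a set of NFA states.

δ(q0,1) = {q0, q1, q2, q4}; δ(q1,1) = {q3, q4, q5, q6}; δ(q2,1) = {q2, q4, q6}; δ(q3,1) = {q1, q2, q3, q4, q5}; δ(q4,1) = {q0, q1, q2, q3}; δ(q5,1) = {q1, q2, q5, q6}.
Union: {q0, q1, q2, q3, q4, q5, q6}.

{q0, q1, q2, q3, q4, q5, q6}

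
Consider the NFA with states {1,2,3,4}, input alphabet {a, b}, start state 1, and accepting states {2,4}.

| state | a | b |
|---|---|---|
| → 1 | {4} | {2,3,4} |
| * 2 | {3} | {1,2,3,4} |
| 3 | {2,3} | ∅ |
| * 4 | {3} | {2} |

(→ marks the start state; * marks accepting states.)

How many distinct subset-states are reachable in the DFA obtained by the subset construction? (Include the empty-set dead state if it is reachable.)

8

Start state of the DFA: {1}.
{1} --a--> {4}  [new]
{1} --b--> {2,3,4}  [new]
{4} --a--> {3}  [new]
{4} --b--> {2}  [new]
{2,3,4} --a--> {2,3}  [new]
{2,3,4} --b--> {1,2,3,4}  [new]
{3} --a--> {2,3}  [seen]
{3} --b--> ∅  [new]
{2} --a--> {3}  [seen]
{2} --b--> {1,2,3,4}  [seen]
{2,3} --a--> {2,3}  [seen]
{2,3} --b--> {1,2,3,4}  [seen]
{1,2,3,4} --a--> {2,3,4}  [seen]
{1,2,3,4} --b--> {1,2,3,4}  [seen]
∅ --a--> ∅  [seen]
∅ --b--> ∅  [seen]
Reachable DFA states: {1}, {4}, {2,3,4}, {3}, {2}, {2,3}, {1,2,3,4}, ∅.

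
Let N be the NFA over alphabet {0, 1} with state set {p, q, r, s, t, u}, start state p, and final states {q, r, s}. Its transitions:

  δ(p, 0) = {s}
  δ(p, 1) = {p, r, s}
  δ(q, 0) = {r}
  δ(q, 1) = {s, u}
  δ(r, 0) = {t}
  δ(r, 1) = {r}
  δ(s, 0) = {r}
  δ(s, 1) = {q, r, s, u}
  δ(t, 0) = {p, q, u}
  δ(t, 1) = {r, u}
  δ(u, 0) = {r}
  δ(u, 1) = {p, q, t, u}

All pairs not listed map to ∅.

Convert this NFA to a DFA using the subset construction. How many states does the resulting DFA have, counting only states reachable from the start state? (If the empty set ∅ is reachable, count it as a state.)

15

Start state of the DFA: {p}.
{p} --0--> {s}  [new]
{p} --1--> {p, r, s}  [new]
{s} --0--> {r}  [new]
{s} --1--> {q, r, s, u}  [new]
{p, r, s} --0--> {r, s, t}  [new]
{p, r, s} --1--> {p, q, r, s, u}  [new]
{r} --0--> {t}  [new]
{r} --1--> {r}  [seen]
{q, r, s, u} --0--> {r, t}  [new]
{q, r, s, u} --1--> {p, q, r, s, t, u}  [new]
{r, s, t} --0--> {p, q, r, t, u}  [new]
{r, s, t} --1--> {q, r, s, u}  [seen]
{p, q, r, s, u} --0--> {r, s, t}  [seen]
{p, q, r, s, u} --1--> {p, q, r, s, t, u}  [seen]
{t} --0--> {p, q, u}  [new]
{t} --1--> {r, u}  [new]
{r, t} --0--> {p, q, t, u}  [new]
{r, t} --1--> {r, u}  [seen]
{p, q, r, s, t, u} --0--> {p, q, r, s, t, u}  [seen]
{p, q, r, s, t, u} --1--> {p, q, r, s, t, u}  [seen]
{p, q, r, t, u} --0--> {p, q, r, s, t, u}  [seen]
{p, q, r, t, u} --1--> {p, q, r, s, t, u}  [seen]
{p, q, u} --0--> {r, s}  [new]
{p, q, u} --1--> {p, q, r, s, t, u}  [seen]
{r, u} --0--> {r, t}  [seen]
{r, u} --1--> {p, q, r, t, u}  [seen]
{p, q, t, u} --0--> {p, q, r, s, u}  [seen]
{p, q, t, u} --1--> {p, q, r, s, t, u}  [seen]
{r, s} --0--> {r, t}  [seen]
{r, s} --1--> {q, r, s, u}  [seen]
Reachable DFA states: {p}, {s}, {p, r, s}, {r}, {q, r, s, u}, {r, s, t}, {p, q, r, s, u}, {t}, {r, t}, {p, q, r, s, t, u}, {p, q, r, t, u}, {p, q, u}, {r, u}, {p, q, t, u}, {r, s}.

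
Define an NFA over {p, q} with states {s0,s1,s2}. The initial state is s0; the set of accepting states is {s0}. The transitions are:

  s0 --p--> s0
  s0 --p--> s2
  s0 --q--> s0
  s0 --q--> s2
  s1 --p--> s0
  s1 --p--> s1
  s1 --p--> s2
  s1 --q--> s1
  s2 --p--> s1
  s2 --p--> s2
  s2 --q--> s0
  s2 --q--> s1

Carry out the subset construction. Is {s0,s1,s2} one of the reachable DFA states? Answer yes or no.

Start state of the DFA: {s0}.
{s0} --p--> {s0,s2}  [new]
{s0} --q--> {s0,s2}  [seen]
{s0,s2} --p--> {s0,s1,s2}  [new]
{s0,s2} --q--> {s0,s1,s2}  [seen]
{s0,s1,s2} --p--> {s0,s1,s2}  [seen]
{s0,s1,s2} --q--> {s0,s1,s2}  [seen]
Reachable DFA states: {s0}, {s0,s2}, {s0,s1,s2}.
{s0,s1,s2} is among them.

yes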